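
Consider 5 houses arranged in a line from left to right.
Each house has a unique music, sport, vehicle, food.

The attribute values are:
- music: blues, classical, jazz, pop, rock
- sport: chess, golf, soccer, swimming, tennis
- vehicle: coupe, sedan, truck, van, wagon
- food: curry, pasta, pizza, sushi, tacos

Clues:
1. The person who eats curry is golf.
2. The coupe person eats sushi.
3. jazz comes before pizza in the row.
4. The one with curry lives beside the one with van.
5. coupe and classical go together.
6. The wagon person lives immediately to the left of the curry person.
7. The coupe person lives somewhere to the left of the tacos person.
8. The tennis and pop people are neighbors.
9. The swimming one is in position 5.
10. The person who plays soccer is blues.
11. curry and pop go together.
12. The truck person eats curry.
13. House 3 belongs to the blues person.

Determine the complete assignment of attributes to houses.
Solution:

House | Music | Sport | Vehicle | Food
--------------------------------------
  1   | jazz | tennis | wagon | pasta
  2   | pop | golf | truck | curry
  3   | blues | soccer | van | pizza
  4   | classical | chess | coupe | sushi
  5   | rock | swimming | sedan | tacos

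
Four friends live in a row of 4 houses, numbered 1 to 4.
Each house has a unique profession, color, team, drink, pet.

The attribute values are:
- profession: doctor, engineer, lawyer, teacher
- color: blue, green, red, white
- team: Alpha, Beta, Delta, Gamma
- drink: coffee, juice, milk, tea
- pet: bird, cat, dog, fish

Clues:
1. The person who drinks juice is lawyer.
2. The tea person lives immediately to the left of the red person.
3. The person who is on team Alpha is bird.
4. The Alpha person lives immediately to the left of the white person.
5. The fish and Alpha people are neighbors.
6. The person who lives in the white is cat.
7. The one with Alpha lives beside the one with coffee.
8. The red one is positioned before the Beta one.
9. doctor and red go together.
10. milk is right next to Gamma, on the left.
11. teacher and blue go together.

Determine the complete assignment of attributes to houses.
Solution:

House | Profession | Color | Team | Drink | Pet
-----------------------------------------------
  1   | teacher | blue | Delta | tea | fish
  2   | doctor | red | Alpha | milk | bird
  3   | engineer | white | Gamma | coffee | cat
  4   | lawyer | green | Beta | juice | dog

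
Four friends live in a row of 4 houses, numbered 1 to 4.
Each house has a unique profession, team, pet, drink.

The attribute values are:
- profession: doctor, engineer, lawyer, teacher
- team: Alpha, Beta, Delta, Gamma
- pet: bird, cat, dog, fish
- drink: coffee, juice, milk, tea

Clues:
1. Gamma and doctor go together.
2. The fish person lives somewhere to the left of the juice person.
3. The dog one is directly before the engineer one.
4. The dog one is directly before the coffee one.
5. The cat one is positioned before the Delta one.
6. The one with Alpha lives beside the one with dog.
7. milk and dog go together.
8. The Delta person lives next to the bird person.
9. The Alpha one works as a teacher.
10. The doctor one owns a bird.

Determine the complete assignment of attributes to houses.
Solution:

House | Profession | Team | Pet | Drink
---------------------------------------
  1   | teacher | Alpha | cat | tea
  2   | lawyer | Beta | dog | milk
  3   | engineer | Delta | fish | coffee
  4   | doctor | Gamma | bird | juice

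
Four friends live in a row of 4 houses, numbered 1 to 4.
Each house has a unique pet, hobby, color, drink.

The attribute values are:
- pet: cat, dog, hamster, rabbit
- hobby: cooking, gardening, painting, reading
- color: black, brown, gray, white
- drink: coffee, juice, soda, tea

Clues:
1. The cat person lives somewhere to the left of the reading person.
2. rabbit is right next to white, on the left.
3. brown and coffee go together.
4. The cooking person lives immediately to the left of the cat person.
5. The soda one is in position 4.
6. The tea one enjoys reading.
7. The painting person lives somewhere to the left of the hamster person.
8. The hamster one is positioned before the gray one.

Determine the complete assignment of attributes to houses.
Solution:

House | Pet | Hobby | Color | Drink
-----------------------------------
  1   | rabbit | cooking | brown | coffee
  2   | cat | painting | white | juice
  3   | hamster | reading | black | tea
  4   | dog | gardening | gray | soda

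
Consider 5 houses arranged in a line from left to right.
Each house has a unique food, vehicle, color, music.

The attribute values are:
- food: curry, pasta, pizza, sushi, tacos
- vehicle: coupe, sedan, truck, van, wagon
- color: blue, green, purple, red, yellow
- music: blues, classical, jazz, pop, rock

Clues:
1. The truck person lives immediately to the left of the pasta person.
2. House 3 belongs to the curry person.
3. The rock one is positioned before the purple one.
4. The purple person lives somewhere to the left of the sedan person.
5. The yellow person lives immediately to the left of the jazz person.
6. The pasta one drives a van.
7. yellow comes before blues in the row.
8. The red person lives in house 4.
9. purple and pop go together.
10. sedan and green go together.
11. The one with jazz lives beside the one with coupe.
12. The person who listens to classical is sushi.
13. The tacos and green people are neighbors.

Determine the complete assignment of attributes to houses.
Solution:

House | Food | Vehicle | Color | Music
--------------------------------------
  1   | pizza | truck | yellow | rock
  2   | pasta | van | blue | jazz
  3   | curry | coupe | purple | pop
  4   | tacos | wagon | red | blues
  5   | sushi | sedan | green | classical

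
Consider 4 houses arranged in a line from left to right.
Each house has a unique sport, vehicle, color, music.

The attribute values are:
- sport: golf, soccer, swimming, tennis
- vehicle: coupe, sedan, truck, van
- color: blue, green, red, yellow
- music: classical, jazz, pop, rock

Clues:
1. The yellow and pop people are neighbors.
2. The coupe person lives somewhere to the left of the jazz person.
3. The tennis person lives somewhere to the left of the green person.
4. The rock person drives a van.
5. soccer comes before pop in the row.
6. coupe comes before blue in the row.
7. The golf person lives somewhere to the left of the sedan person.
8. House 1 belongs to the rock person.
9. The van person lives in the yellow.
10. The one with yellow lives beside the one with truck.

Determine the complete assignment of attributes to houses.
Solution:

House | Sport | Vehicle | Color | Music
---------------------------------------
  1   | soccer | van | yellow | rock
  2   | tennis | truck | red | pop
  3   | golf | coupe | green | classical
  4   | swimming | sedan | blue | jazz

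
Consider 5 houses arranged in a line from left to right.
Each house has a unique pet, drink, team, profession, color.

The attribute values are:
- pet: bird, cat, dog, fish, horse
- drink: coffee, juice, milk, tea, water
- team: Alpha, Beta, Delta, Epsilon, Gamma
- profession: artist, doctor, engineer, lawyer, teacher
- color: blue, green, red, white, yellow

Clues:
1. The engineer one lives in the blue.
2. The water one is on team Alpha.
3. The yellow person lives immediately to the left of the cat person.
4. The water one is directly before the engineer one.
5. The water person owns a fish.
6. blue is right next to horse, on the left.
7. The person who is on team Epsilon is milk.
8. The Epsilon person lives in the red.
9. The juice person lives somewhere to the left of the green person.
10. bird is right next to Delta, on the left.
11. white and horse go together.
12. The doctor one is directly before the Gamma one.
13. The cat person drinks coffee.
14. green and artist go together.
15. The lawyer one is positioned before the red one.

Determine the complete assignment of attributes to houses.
Solution:

House | Pet | Drink | Team | Profession | Color
-----------------------------------------------
  1   | fish | water | Alpha | doctor | yellow
  2   | cat | coffee | Gamma | engineer | blue
  3   | horse | juice | Beta | lawyer | white
  4   | bird | milk | Epsilon | teacher | red
  5   | dog | tea | Delta | artist | green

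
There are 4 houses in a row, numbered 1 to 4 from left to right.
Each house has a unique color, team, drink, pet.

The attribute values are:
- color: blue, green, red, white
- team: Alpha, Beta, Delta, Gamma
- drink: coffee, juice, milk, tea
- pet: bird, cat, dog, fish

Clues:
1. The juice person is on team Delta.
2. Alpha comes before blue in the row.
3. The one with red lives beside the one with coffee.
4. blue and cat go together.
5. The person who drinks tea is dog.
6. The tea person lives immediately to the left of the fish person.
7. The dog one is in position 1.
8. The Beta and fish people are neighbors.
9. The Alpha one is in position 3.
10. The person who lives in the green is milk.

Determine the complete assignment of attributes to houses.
Solution:

House | Color | Team | Drink | Pet
----------------------------------
  1   | red | Beta | tea | dog
  2   | white | Gamma | coffee | fish
  3   | green | Alpha | milk | bird
  4   | blue | Delta | juice | cat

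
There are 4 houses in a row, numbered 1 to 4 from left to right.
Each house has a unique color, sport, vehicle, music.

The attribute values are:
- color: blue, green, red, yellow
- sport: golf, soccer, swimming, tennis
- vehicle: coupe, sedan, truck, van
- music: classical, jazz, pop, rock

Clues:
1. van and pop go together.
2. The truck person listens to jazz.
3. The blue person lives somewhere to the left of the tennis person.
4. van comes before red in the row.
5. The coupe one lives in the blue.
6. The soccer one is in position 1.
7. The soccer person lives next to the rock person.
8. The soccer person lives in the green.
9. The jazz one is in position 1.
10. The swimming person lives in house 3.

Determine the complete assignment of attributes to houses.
Solution:

House | Color | Sport | Vehicle | Music
---------------------------------------
  1   | green | soccer | truck | jazz
  2   | blue | golf | coupe | rock
  3   | yellow | swimming | van | pop
  4   | red | tennis | sedan | classical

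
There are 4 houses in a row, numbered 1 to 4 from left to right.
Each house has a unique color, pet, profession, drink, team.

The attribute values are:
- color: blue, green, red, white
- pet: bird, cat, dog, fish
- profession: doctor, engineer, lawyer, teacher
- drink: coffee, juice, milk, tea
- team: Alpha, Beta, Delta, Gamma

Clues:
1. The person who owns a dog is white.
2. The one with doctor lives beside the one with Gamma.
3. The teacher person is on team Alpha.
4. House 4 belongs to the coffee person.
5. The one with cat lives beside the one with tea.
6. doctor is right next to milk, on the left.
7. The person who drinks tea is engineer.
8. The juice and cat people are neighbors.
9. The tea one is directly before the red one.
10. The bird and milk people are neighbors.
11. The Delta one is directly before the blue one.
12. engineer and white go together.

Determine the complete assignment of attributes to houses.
Solution:

House | Color | Pet | Profession | Drink | Team
-----------------------------------------------
  1   | green | bird | doctor | juice | Delta
  2   | blue | cat | lawyer | milk | Gamma
  3   | white | dog | engineer | tea | Beta
  4   | red | fish | teacher | coffee | Alpha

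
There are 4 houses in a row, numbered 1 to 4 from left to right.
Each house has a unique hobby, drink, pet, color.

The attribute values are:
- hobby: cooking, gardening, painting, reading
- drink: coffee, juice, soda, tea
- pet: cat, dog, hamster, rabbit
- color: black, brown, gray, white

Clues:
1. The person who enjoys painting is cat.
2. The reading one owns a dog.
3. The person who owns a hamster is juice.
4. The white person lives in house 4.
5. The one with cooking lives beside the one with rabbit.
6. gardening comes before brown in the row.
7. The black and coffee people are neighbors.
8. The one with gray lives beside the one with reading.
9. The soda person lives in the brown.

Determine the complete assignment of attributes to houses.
Solution:

House | Hobby | Drink | Pet | Color
-----------------------------------
  1   | cooking | juice | hamster | black
  2   | gardening | coffee | rabbit | gray
  3   | reading | soda | dog | brown
  4   | painting | tea | cat | white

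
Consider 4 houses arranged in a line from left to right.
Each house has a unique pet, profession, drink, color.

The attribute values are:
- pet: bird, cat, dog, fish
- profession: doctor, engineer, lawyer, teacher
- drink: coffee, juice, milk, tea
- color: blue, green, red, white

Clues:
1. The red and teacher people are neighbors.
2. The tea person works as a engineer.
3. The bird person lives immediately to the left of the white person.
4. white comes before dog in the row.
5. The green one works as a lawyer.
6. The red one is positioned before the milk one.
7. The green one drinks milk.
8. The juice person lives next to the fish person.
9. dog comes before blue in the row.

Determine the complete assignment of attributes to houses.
Solution:

House | Pet | Profession | Drink | Color
----------------------------------------
  1   | bird | doctor | juice | red
  2   | fish | teacher | coffee | white
  3   | dog | lawyer | milk | green
  4   | cat | engineer | tea | blue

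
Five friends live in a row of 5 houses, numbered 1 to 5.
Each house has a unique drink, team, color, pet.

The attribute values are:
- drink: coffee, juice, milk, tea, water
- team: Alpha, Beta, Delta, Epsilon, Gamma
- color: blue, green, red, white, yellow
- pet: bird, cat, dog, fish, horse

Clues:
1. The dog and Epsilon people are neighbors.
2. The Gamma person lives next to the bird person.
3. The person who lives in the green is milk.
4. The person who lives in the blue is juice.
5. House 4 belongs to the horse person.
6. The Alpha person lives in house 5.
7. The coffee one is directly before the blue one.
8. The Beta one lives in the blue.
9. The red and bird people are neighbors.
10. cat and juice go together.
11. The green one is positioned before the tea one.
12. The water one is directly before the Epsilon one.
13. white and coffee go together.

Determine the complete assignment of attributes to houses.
Solution:

House | Drink | Team | Color | Pet
----------------------------------
  1   | water | Gamma | red | dog
  2   | coffee | Epsilon | white | bird
  3   | juice | Beta | blue | cat
  4   | milk | Delta | green | horse
  5   | tea | Alpha | yellow | fish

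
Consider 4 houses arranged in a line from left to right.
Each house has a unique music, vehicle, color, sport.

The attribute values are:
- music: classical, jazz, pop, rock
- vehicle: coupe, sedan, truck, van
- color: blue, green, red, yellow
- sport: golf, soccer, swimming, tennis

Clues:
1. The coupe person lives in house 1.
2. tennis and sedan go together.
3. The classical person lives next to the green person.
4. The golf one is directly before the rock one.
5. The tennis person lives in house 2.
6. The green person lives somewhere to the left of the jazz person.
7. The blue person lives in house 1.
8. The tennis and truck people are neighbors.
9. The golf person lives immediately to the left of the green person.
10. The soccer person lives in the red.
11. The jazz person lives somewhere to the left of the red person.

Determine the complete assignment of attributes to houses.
Solution:

House | Music | Vehicle | Color | Sport
---------------------------------------
  1   | classical | coupe | blue | golf
  2   | rock | sedan | green | tennis
  3   | jazz | truck | yellow | swimming
  4   | pop | van | red | soccer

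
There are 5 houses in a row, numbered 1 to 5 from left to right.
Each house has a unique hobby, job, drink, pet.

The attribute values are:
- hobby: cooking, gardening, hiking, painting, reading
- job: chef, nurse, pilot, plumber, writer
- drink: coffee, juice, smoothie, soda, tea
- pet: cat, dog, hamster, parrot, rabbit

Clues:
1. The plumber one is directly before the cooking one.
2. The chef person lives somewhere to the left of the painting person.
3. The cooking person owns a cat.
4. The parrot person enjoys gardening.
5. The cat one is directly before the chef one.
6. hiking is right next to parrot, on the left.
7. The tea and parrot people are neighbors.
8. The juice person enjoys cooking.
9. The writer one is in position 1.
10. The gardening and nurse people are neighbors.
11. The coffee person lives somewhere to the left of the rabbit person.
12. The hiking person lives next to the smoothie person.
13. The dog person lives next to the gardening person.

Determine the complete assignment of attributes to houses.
Solution:

House | Hobby | Job | Drink | Pet
---------------------------------
  1   | hiking | writer | tea | dog
  2   | gardening | plumber | smoothie | parrot
  3   | cooking | nurse | juice | cat
  4   | reading | chef | coffee | hamster
  5   | painting | pilot | soda | rabbit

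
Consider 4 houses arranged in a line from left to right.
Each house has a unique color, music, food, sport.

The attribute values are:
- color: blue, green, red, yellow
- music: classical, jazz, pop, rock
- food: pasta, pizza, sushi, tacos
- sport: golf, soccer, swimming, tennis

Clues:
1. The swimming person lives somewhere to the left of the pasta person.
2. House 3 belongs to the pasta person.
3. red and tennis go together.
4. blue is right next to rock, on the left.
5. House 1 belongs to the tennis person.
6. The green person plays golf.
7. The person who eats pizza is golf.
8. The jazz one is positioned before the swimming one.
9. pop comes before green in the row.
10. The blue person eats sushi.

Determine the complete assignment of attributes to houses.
Solution:

House | Color | Music | Food | Sport
------------------------------------
  1   | red | jazz | tacos | tennis
  2   | blue | pop | sushi | swimming
  3   | yellow | rock | pasta | soccer
  4   | green | classical | pizza | golf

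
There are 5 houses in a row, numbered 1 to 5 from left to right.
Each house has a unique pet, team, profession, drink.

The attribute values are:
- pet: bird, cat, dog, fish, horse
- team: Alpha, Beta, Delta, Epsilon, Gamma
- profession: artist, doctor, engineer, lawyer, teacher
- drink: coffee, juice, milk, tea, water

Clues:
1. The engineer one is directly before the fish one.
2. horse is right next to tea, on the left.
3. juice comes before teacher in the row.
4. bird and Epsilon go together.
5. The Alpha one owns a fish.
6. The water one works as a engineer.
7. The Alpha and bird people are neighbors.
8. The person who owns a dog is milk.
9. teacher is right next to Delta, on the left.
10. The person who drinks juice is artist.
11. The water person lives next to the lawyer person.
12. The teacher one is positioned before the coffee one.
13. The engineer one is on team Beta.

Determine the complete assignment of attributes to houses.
Solution:

House | Pet | Team | Profession | Drink
---------------------------------------
  1   | horse | Beta | engineer | water
  2   | fish | Alpha | lawyer | tea
  3   | bird | Epsilon | artist | juice
  4   | dog | Gamma | teacher | milk
  5   | cat | Delta | doctor | coffee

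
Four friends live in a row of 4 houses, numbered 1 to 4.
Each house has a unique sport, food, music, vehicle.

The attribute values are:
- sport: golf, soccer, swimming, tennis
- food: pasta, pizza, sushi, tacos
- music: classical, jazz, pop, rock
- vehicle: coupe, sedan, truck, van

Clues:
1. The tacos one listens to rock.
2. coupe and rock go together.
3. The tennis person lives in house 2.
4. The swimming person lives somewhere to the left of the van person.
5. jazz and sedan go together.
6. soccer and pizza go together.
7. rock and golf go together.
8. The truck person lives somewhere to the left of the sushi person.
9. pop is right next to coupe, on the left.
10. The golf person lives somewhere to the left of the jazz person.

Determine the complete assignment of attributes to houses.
Solution:

House | Sport | Food | Music | Vehicle
--------------------------------------
  1   | swimming | pasta | classical | truck
  2   | tennis | sushi | pop | van
  3   | golf | tacos | rock | coupe
  4   | soccer | pizza | jazz | sedan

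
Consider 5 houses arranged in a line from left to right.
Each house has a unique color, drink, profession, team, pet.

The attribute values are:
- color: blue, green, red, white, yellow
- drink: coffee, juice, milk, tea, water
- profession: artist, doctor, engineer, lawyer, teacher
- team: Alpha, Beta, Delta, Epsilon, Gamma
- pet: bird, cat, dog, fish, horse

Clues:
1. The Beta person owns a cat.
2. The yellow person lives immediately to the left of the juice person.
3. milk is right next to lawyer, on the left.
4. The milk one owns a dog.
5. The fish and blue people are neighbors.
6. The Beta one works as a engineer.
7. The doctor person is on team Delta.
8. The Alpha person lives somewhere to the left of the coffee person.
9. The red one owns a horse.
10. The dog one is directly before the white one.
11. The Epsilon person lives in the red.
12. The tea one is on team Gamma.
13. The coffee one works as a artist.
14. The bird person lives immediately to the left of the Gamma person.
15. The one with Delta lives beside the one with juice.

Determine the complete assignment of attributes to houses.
Solution:

House | Color | Drink | Profession | Team | Pet
-----------------------------------------------
  1   | yellow | milk | doctor | Delta | dog
  2   | white | juice | lawyer | Alpha | bird
  3   | green | tea | teacher | Gamma | fish
  4   | blue | water | engineer | Beta | cat
  5   | red | coffee | artist | Epsilon | horse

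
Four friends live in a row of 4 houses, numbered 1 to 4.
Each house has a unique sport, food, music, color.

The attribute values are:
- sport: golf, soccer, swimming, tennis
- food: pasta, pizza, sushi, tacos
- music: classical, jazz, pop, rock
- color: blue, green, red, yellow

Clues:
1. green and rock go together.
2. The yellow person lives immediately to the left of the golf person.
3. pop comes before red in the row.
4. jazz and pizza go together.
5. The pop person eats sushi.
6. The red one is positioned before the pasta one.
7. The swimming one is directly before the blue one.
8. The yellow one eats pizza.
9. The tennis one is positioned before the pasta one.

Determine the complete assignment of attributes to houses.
Solution:

House | Sport | Food | Music | Color
------------------------------------
  1   | swimming | pizza | jazz | yellow
  2   | golf | sushi | pop | blue
  3   | tennis | tacos | classical | red
  4   | soccer | pasta | rock | green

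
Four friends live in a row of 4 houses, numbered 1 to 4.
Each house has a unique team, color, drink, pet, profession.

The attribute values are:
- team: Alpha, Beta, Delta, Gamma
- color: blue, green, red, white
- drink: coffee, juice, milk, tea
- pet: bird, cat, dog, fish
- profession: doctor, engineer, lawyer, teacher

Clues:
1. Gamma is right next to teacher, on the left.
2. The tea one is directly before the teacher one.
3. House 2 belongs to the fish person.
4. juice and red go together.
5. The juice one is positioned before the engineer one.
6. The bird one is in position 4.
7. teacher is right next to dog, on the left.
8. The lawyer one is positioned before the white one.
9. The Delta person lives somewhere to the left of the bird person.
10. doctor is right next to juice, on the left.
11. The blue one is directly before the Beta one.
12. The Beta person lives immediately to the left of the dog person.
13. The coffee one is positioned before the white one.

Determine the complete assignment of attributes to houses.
Solution:

House | Team | Color | Drink | Pet | Profession
-----------------------------------------------
  1   | Gamma | blue | tea | cat | doctor
  2   | Beta | red | juice | fish | teacher
  3   | Delta | green | coffee | dog | lawyer
  4   | Alpha | white | milk | bird | engineer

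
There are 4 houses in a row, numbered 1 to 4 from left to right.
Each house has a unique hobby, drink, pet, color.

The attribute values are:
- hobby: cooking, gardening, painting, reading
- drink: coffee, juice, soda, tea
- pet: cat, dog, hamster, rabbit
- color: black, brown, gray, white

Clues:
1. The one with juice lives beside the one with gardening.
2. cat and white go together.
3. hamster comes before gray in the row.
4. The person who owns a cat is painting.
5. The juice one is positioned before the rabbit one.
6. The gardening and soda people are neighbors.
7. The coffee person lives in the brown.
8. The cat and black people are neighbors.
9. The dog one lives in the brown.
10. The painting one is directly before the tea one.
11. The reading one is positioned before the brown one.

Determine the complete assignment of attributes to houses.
Solution:

House | Hobby | Drink | Pet | Color
-----------------------------------
  1   | painting | juice | cat | white
  2   | gardening | tea | hamster | black
  3   | reading | soda | rabbit | gray
  4   | cooking | coffee | dog | brown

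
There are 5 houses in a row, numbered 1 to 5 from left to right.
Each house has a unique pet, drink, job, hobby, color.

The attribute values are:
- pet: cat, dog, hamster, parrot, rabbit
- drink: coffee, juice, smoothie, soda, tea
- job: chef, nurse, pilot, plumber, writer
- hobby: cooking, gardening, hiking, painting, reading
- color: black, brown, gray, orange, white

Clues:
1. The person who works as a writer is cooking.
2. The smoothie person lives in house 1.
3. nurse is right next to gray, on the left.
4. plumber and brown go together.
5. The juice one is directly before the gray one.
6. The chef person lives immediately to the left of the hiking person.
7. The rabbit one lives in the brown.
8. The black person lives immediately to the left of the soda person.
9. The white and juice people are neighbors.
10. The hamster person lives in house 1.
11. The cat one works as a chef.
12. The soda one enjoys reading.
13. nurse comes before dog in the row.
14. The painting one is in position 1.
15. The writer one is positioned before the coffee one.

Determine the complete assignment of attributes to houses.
Solution:

House | Pet | Drink | Job | Hobby | Color
-----------------------------------------
  1   | hamster | smoothie | pilot | painting | black
  2   | cat | soda | chef | reading | white
  3   | parrot | juice | nurse | hiking | orange
  4   | dog | tea | writer | cooking | gray
  5   | rabbit | coffee | plumber | gardening | brown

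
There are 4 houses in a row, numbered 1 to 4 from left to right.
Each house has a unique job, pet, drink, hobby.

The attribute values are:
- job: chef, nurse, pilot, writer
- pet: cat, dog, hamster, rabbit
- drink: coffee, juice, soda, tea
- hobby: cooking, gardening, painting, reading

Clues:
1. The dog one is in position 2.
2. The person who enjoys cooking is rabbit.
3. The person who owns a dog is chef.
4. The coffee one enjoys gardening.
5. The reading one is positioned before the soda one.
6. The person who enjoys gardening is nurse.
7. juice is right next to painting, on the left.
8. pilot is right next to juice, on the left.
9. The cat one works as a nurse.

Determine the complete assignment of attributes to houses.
Solution:

House | Job | Pet | Drink | Hobby
---------------------------------
  1   | pilot | rabbit | tea | cooking
  2   | chef | dog | juice | reading
  3   | writer | hamster | soda | painting
  4   | nurse | cat | coffee | gardening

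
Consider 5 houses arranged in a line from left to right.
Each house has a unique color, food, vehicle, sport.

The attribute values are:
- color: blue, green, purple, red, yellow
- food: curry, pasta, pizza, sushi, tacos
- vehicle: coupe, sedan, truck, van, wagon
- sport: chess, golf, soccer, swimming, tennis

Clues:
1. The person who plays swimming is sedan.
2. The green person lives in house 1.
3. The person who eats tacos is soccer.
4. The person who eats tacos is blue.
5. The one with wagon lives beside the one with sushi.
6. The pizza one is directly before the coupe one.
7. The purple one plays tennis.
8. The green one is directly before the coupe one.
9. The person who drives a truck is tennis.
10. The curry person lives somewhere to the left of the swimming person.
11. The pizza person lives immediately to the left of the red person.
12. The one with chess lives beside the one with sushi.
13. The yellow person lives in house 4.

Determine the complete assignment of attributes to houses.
Solution:

House | Color | Food | Vehicle | Sport
--------------------------------------
  1   | green | pizza | wagon | chess
  2   | red | sushi | coupe | golf
  3   | purple | curry | truck | tennis
  4   | yellow | pasta | sedan | swimming
  5   | blue | tacos | van | soccer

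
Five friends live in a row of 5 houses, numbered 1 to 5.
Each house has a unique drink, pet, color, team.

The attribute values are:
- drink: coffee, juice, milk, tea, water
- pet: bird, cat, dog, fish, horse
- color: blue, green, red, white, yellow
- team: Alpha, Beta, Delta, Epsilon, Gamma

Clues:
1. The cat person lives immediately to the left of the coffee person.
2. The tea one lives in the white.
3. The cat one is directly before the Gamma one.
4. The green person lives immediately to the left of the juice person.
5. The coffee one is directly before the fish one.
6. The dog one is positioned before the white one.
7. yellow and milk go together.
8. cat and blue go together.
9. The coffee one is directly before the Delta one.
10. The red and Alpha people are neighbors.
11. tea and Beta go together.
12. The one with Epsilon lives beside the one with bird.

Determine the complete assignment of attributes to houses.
Solution:

House | Drink | Pet | Color | Team
----------------------------------
  1   | water | cat | blue | Epsilon
  2   | coffee | bird | green | Gamma
  3   | juice | fish | red | Delta
  4   | milk | dog | yellow | Alpha
  5   | tea | horse | white | Beta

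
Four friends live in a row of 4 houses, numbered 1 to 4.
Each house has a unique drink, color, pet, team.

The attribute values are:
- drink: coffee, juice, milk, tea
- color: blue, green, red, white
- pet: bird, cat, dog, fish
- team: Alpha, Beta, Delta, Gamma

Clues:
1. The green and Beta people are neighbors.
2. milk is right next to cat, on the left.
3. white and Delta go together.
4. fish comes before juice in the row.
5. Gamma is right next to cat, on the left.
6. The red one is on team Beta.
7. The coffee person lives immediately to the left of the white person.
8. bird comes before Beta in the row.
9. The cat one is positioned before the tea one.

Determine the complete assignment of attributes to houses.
Solution:

House | Drink | Color | Pet | Team
----------------------------------
  1   | milk | green | bird | Gamma
  2   | coffee | red | cat | Beta
  3   | tea | white | fish | Delta
  4   | juice | blue | dog | Alpha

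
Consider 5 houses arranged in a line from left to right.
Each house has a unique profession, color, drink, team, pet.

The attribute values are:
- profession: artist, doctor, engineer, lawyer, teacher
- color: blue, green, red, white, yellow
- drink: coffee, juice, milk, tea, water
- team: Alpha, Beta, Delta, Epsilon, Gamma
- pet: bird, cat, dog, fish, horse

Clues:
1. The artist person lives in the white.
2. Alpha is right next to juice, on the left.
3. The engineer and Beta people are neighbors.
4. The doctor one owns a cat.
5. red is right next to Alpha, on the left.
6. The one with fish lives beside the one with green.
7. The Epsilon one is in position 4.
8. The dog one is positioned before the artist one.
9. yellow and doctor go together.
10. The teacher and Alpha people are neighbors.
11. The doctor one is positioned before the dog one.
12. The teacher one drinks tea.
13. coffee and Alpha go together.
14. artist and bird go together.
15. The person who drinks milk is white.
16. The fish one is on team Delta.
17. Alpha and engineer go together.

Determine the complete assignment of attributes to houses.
Solution:

House | Profession | Color | Drink | Team | Pet
-----------------------------------------------
  1   | teacher | red | tea | Delta | fish
  2   | engineer | green | coffee | Alpha | horse
  3   | doctor | yellow | juice | Beta | cat
  4   | lawyer | blue | water | Epsilon | dog
  5   | artist | white | milk | Gamma | bird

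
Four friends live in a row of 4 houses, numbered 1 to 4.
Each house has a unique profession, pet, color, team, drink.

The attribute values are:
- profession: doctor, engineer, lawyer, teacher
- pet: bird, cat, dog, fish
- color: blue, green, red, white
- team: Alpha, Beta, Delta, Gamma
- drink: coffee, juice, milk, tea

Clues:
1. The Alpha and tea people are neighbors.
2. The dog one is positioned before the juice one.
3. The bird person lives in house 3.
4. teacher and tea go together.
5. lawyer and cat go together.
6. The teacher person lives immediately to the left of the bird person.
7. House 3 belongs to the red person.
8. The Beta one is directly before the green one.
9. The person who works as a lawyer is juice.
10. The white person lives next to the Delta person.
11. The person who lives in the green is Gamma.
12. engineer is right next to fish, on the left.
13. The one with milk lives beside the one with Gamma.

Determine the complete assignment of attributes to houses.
Solution:

House | Profession | Pet | Color | Team | Drink
-----------------------------------------------
  1   | engineer | dog | white | Alpha | coffee
  2   | teacher | fish | blue | Delta | tea
  3   | doctor | bird | red | Beta | milk
  4   | lawyer | cat | green | Gamma | juice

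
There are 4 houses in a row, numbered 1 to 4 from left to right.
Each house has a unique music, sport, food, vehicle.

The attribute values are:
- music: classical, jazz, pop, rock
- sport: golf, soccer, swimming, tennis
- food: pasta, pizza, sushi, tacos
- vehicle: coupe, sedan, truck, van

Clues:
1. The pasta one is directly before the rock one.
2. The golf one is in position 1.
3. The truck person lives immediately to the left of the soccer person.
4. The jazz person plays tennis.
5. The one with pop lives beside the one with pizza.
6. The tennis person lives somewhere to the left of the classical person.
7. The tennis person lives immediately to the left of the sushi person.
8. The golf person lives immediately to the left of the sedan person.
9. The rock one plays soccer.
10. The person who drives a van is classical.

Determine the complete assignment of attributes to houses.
Solution:

House | Music | Sport | Food | Vehicle
--------------------------------------
  1   | pop | golf | pasta | truck
  2   | rock | soccer | pizza | sedan
  3   | jazz | tennis | tacos | coupe
  4   | classical | swimming | sushi | van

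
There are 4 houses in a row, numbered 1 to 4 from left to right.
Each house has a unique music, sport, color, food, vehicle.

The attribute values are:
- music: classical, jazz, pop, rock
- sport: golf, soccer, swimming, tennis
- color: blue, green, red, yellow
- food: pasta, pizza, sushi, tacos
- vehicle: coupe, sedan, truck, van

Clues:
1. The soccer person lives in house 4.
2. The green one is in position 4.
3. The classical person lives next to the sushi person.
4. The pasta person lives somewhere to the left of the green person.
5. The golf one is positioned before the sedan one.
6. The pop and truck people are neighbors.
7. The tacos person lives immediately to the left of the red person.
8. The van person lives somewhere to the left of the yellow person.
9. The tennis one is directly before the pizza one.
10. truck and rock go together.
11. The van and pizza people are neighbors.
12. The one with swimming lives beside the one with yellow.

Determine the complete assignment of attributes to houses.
Solution:

House | Music | Sport | Color | Food | Vehicle
----------------------------------------------
  1   | pop | tennis | blue | tacos | van
  2   | rock | swimming | red | pizza | truck
  3   | classical | golf | yellow | pasta | coupe
  4   | jazz | soccer | green | sushi | sedan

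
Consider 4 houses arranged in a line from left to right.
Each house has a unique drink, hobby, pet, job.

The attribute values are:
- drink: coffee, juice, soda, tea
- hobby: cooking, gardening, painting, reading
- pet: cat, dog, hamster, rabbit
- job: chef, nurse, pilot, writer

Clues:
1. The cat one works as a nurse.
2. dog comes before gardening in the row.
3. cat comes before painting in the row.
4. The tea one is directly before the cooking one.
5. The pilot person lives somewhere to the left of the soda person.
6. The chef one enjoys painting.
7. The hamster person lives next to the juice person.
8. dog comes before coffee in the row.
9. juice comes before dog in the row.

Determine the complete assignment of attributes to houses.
Solution:

House | Drink | Hobby | Pet | Job
---------------------------------
  1   | tea | reading | hamster | pilot
  2   | juice | cooking | cat | nurse
  3   | soda | painting | dog | chef
  4   | coffee | gardening | rabbit | writer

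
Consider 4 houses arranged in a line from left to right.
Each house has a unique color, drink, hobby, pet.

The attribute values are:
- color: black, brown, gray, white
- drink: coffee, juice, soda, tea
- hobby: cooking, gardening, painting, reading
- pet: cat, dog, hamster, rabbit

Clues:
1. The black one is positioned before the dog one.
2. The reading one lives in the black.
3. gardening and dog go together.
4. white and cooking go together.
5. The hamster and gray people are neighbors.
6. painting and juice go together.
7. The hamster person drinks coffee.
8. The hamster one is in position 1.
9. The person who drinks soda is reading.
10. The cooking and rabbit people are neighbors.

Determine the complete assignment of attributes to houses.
Solution:

House | Color | Drink | Hobby | Pet
-----------------------------------
  1   | white | coffee | cooking | hamster
  2   | gray | juice | painting | rabbit
  3   | black | soda | reading | cat
  4   | brown | tea | gardening | dog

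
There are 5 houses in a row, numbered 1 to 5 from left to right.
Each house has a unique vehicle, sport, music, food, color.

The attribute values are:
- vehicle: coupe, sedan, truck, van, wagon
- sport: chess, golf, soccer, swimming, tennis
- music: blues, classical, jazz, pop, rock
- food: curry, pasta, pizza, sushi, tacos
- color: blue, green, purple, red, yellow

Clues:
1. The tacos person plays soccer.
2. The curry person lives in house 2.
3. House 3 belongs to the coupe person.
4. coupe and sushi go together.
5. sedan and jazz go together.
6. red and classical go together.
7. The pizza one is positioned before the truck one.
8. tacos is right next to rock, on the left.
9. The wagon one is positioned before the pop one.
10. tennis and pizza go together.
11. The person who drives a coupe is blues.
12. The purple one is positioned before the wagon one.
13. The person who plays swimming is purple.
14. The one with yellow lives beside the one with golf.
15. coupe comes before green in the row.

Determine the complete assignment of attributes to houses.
Solution:

House | Vehicle | Sport | Music | Food | Color
----------------------------------------------
  1   | sedan | soccer | jazz | tacos | yellow
  2   | van | golf | rock | curry | blue
  3   | coupe | swimming | blues | sushi | purple
  4   | wagon | tennis | classical | pizza | red
  5   | truck | chess | pop | pasta | green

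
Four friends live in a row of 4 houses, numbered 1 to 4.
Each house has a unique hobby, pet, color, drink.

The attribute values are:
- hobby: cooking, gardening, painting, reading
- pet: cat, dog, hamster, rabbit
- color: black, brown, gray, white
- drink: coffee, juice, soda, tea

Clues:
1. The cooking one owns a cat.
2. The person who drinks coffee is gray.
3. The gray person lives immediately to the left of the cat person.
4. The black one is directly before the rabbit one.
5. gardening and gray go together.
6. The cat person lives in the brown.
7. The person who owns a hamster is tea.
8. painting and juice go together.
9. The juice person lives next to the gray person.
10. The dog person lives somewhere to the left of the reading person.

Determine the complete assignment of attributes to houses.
Solution:

House | Hobby | Pet | Color | Drink
-----------------------------------
  1   | painting | dog | black | juice
  2   | gardening | rabbit | gray | coffee
  3   | cooking | cat | brown | soda
  4   | reading | hamster | white | tea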